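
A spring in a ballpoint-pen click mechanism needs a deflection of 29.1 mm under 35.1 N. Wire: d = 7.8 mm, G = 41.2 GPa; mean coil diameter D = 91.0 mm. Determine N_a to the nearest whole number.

21

Required rate k = F/δ = 35.1/29.1 = 1.2062 N/mm
N_a = Gd⁴/(8D³k) = (41.2×10³ × 7.8⁴)/(8 × 91.0³ × 1.2062)
    = 1.52502e+08 / 7.27157e+06 = 20.97 → 21 coils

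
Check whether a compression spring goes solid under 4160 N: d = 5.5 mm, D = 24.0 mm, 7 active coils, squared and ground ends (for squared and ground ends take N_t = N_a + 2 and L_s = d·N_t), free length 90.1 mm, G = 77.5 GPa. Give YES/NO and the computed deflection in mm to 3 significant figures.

k = Gd⁴/(8D³N_a) = (77.5×10³)(5.5⁴)/(8·24.0³·7) = 91.607 N/mm
N_t = 9; L_s = 5.5·9 = 49.5 mm; δ_solid = L₀ − L_s = 90.1 − 49.5 = 40.6 mm
δ = F/k = 4160/91.607 = 45.411 mm
δ ≥ δ_solid → spring goes solid

YES, δ = 45.4 mm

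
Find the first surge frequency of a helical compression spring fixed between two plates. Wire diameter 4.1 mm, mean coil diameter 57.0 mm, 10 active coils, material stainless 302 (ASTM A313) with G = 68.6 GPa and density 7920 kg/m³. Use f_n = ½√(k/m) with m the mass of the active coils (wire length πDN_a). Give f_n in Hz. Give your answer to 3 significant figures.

41.8 Hz

k = Gd⁴/(8D³N_a) = (68.6×10³)(4.1⁴)/(8·57.0³·10) = 1.3084 N/mm = 1308.4 N/m
Wire length L = πDN_a = π·57.0·10 = 1790.7 mm
m = ρ·(πd²/4)·L = 7920 × 13.203×10⁻⁶ m² × 1.7907 m = 0.18724 kg
f_n = ½√(k/m) = 0.5·√(1308.4/0.18724) = 0.5·√(6987.8) = 41.796 Hz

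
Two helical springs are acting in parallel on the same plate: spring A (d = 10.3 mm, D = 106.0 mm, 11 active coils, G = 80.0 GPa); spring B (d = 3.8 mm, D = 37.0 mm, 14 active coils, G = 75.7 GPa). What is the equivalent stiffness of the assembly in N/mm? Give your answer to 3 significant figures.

k_A = Gd⁴/(8D³N_a) = (80.0×10³)(10.3⁴)/(8·106.0³·11) = 8.5909 N/mm
k_B = Gd⁴/(8D³N_a) = (75.7×10³)(3.8⁴)/(8·37.0³·14) = 2.7823 N/mm
Parallel: k_eq = 8.5909 + 2.7823 = 11.373 N/mm

11.4 N/mm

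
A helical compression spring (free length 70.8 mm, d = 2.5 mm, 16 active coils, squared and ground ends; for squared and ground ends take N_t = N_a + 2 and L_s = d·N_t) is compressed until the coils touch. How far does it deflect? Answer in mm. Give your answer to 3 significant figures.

N_t = 18; L_s = 2.5·18 = 45 mm
δ_solid = L₀ − L_s = 70.8 − 45 = 25.8 mm

25.8 mm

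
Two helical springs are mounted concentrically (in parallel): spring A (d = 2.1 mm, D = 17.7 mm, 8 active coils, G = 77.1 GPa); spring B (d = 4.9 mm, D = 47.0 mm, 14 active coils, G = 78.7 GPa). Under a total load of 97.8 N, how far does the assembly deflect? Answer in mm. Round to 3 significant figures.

12.0 mm

k_A = Gd⁴/(8D³N_a) = (77.1×10³)(2.1⁴)/(8·17.7³·8) = 4.225 N/mm
k_B = Gd⁴/(8D³N_a) = (78.7×10³)(4.9⁴)/(8·47.0³·14) = 3.9016 N/mm
Parallel: k_eq = 4.225 + 3.9016 = 8.1267 N/mm
δ = F/k_eq = 97.8/8.1267 = 12.034 mm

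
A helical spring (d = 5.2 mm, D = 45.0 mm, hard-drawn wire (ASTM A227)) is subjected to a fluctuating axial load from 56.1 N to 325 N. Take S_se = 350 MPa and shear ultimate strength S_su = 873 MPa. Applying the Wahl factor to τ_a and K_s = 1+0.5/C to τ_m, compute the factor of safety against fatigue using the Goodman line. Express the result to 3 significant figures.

C = D/d = 45.0/5.2 = 8.6538; K_W = (4C−1)/(4C−4)+0.615/C = 1.1691; K_s = 1+0.5/C = 1.0578
F_a = (F_max−F_min)/2 = 134.45 N; F_m = (F_max+F_min)/2 = 190.55 N
τ_a = K_W·8F_aD/(πd³) = 1.1691 × 109.57 = 128.1 MPa
τ_m = K_s·8F_mD/(πd³) = 1.0578 × 155.29 = 164.27 MPa
Goodman: 1/n_f = τ_a/S_se + τ_m/S_su = 128.1/350 + 164.27/873 = 0.36599 + 0.18816 = 0.55415
n_f = 1/0.55415 = 1.805

1.80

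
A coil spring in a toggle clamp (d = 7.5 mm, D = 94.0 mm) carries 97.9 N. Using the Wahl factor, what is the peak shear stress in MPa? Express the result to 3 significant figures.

61.9 MPa

Spring index C = D/d = 94.0/7.5 = 12.5333
K_W = (4C−1)/(4C−4) + 0.615/C = 49.133/46.133 + 0.0491 = 1.1141
τ₀ = 8FD/(πd³) = 8·97.9·94.0/(π·7.5³) = 73620.8/1325.4 = 55.548 MPa
τ_max = K·τ₀ = 1.1141 × 55.548 = 61.886 MPa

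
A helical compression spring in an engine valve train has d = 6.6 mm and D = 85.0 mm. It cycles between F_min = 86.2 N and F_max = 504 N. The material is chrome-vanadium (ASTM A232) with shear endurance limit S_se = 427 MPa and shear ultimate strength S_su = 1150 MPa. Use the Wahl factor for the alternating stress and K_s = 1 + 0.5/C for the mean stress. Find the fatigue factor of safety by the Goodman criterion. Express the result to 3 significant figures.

C = D/d = 85.0/6.6 = 12.8788; K_W = (4C−1)/(4C−4)+0.615/C = 1.1109; K_s = 1+0.5/C = 1.0388
F_a = (F_max−F_min)/2 = 208.9 N; F_m = (F_max+F_min)/2 = 295.1 N
τ_a = K_W·8F_aD/(πd³) = 1.1109 × 157.28 = 174.72 MPa
τ_m = K_s·8F_mD/(πd³) = 1.0388 × 222.18 = 230.8 MPa
Goodman: 1/n_f = τ_a/S_se + τ_m/S_su = 174.72/427 + 230.8/1150 = 0.40918 + 0.20070 = 0.60987
n_f = 1/0.60987 = 1.64

1.64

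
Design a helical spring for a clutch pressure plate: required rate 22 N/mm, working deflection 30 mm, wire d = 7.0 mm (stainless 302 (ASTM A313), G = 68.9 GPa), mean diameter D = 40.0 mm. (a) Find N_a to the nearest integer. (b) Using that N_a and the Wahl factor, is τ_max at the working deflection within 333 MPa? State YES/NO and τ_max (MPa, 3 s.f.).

N_a = Gd⁴/(8D³k) = (68.9×10³)(7.0⁴)/(8·40.0³·22) = 14.69 → N_a = 15
Actual rate k = Gd⁴/(8D³·15) = 21.54 N/mm
Working load F = kδ = 21.54·30 = 646.21 N
C = 40.0/7.0 = 5.7143; K_W = (4C−1)/(4C−4)+0.615/C = 1.2667
τ_max = K_W·8FD/(πd³) = 1.2667·191.9 = 243.08 MPa
τ_max ≤ 333 MPa → acceptable

(a) 15 coils; (b) YES, τ_max = 243 MPa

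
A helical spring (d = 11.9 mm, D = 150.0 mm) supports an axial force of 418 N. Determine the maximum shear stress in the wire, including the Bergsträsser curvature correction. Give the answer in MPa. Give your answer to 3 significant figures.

105 MPa

Spring index C = D/d = 150.0/11.9 = 12.6050
K_B = (4C+2)/(4C−3) = 52.420/47.420 = 1.1054
τ₀ = 8FD/(πd³) = 8·418·150.0/(π·11.9³) = 501600/5294.1 = 94.747 MPa
τ_max = K·τ₀ = 1.1054 × 94.747 = 104.74 MPa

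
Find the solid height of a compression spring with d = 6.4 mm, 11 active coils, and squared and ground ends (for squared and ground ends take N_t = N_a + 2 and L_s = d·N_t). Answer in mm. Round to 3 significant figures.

83.2 mm

squared and ground ends: N_t = N_a + 2 = 11 + 2 = 13
L_s = d·N_t = 6.4 × 13 = 83.2 mm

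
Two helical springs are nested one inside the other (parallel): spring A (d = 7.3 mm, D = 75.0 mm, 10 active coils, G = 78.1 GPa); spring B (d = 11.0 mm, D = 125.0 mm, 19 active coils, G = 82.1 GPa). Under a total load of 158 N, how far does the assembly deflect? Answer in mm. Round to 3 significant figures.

14.9 mm

k_A = Gd⁴/(8D³N_a) = (78.1×10³)(7.3⁴)/(8·75.0³·10) = 6.5716 N/mm
k_B = Gd⁴/(8D³N_a) = (82.1×10³)(11.0⁴)/(8·125.0³·19) = 4.0489 N/mm
Parallel: k_eq = 6.5716 + 4.0489 = 10.62 N/mm
δ = F/k_eq = 158/10.62 = 14.877 mm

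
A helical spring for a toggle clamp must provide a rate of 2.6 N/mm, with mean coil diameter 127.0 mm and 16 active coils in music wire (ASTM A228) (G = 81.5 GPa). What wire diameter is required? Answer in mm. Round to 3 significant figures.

d = (8D³N_a·k / G)^(1/4) = (8·127.0³·16·2.6 / (81.5×10³))^0.25
  = (8364.4)^0.25 = 9.5633 mm

9.56 mm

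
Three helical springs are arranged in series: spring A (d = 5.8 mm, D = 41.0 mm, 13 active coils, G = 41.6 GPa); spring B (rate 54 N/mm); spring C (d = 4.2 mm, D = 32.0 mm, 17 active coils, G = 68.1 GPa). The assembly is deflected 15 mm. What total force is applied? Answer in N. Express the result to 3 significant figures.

k_A = Gd⁴/(8D³N_a) = (41.6×10³)(5.8⁴)/(8·41.0³·13) = 6.5678 N/mm
k_C = Gd⁴/(8D³N_a) = (68.1×10³)(4.2⁴)/(8·32.0³·17) = 4.7551 N/mm
Series: 1/k_eq = 1/6.5678 + 1/54 + 1/4.7551 = 0.38108; k_eq = 2.6241 N/mm
F = k_eq·δ = 2.6241·15 = 39.362 N

39.4 N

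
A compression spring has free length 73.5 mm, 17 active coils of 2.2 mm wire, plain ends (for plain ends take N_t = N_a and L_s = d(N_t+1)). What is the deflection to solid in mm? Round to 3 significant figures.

N_t = 17; L_s = 2.2·18 = 39.6 mm
δ_solid = L₀ − L_s = 73.5 − 39.6 = 33.9 mm

33.9 mm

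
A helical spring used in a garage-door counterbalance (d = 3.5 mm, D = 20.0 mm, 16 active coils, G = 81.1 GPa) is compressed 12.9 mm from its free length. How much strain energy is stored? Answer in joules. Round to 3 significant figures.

k = Gd⁴/(8D³N_a) = (81.1×10³)(3.5⁴)/(8·20.0³·16) = 11.885 N/mm
U = ½kδ² = 0.5 × 11.885 × 12.9² = 988.88 N·mm = 0.98888 J

0.989 J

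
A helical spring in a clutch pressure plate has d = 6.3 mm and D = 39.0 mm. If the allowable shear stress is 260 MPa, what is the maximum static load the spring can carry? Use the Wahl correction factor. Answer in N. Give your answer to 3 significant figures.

C = D/d = 39.0/6.3 = 6.1905
K_W = (4C−1)/(4C−4) + 0.615/C = 23.762/20.762 + 0.0993 = 1.2438
τ_max = K·8FD/(πd³) → F_max = τ_allow·πd³/(8DK)
F_max = 260·π·6.3³/(8·39.0·1.2438) = 2.0424e+05/388.08 = 526.29 N

526 N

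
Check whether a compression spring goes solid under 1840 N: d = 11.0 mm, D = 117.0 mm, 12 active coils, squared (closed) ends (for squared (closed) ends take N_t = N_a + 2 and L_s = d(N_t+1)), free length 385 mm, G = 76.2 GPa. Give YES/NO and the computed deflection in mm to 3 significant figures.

k = Gd⁴/(8D³N_a) = (76.2×10³)(11.0⁴)/(8·117.0³·12) = 7.256 N/mm
N_t = 14; L_s = 11.0·15 = 165 mm; δ_solid = L₀ − L_s = 385 − 165 = 220 mm
δ = F/k = 1840/7.256 = 253.58 mm
δ ≥ δ_solid → spring goes solid

YES, δ = 254 mm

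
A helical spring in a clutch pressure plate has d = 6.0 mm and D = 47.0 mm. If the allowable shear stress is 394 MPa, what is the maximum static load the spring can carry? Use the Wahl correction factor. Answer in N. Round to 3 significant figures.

C = D/d = 47.0/6.0 = 7.8333
K_W = (4C−1)/(4C−4) + 0.615/C = 30.333/27.333 + 0.0785 = 1.1883
τ_max = K·8FD/(πd³) → F_max = τ_allow·πd³/(8DK)
F_max = 394·π·6.0³/(8·47.0·1.1883) = 2.6736e+05/446.79 = 598.41 N

598 N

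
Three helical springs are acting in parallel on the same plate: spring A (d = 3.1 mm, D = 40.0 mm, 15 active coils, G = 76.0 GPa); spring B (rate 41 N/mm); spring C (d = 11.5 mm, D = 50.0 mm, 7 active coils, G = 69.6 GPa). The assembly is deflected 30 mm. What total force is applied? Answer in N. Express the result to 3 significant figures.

6470 N

k_A = Gd⁴/(8D³N_a) = (76.0×10³)(3.1⁴)/(8·40.0³·15) = 0.9139 N/mm
k_C = Gd⁴/(8D³N_a) = (69.6×10³)(11.5⁴)/(8·50.0³·7) = 173.9 N/mm
Parallel: k_eq = 0.9139 + 41 + 173.9 = 215.82 N/mm
F = k_eq·δ = 215.82·30 = 6474.5 N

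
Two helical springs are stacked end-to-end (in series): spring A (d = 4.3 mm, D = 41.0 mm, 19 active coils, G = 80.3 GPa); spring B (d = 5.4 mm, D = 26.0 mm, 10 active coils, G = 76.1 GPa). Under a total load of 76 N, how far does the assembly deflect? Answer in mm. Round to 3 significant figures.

k_A = Gd⁴/(8D³N_a) = (80.3×10³)(4.3⁴)/(8·41.0³·19) = 2.6206 N/mm
k_B = Gd⁴/(8D³N_a) = (76.1×10³)(5.4⁴)/(8·26.0³·10) = 46.02 N/mm
Series: 1/k_eq = 1/2.6206 + 1/46.02 = 0.40333; k_eq = 2.4794 N/mm
δ = F/k_eq = 76/2.4794 = 30.653 mm

30.7 mm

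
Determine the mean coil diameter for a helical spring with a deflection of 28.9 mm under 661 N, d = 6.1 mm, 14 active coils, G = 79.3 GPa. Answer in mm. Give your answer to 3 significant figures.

Required rate k = F/δ = 661/28.9 = 22.872 N/mm
D = (Gd⁴/(8N_a·k))^(1/3) = (79.3×10³·6.1⁴/(8·14·22.872))^(1/3)
  = (42861.8)^(1/3) = 34.9964 mm

35.0 mm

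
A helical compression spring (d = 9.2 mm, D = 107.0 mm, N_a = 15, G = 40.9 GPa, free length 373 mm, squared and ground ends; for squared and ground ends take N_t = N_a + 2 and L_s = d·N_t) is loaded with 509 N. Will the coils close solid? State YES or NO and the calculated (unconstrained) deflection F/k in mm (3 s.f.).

YES, δ = 255 mm

k = Gd⁴/(8D³N_a) = (40.9×10³)(9.2⁴)/(8·107.0³·15) = 1.9932 N/mm
N_t = 17; L_s = 9.2·17 = 156.4 mm; δ_solid = L₀ − L_s = 373 − 156.4 = 216.6 mm
δ = F/k = 509/1.9932 = 255.37 mm
δ ≥ δ_solid → spring goes solid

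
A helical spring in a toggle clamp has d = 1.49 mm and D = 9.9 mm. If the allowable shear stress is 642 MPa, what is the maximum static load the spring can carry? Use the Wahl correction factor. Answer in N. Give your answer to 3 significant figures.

C = D/d = 9.9/1.49 = 6.6443
K_W = (4C−1)/(4C−4) + 0.615/C = 25.577/22.577 + 0.0926 = 1.2254
τ_max = K·8FD/(πd³) → F_max = τ_allow·πd³/(8DK)
F_max = 642·π·1.49³/(8·9.9·1.2254) = 6671.8/97.055 = 68.743 N

68.7 N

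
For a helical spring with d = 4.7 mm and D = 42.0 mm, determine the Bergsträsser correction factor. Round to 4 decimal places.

1.1527

C = D/d = 42.0/4.7 = 8.9362
K_B = (4C+2)/(4C−3) = 37.745/32.745 = 1.1527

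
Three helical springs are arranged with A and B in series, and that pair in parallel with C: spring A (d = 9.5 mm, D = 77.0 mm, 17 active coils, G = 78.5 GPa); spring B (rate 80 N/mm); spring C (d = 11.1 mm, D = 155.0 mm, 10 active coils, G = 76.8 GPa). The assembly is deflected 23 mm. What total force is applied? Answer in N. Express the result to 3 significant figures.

k_A = Gd⁴/(8D³N_a) = (78.5×10³)(9.5⁴)/(8·77.0³·17) = 10.298 N/mm
k_C = Gd⁴/(8D³N_a) = (76.8×10³)(11.1⁴)/(8·155.0³·10) = 3.9135 N/mm
Springs A,B series: k_AB = 1/(1/10.298+1/80) = 9.1236 N/mm; parallel with C: k_eq = 9.1236+3.9135 = 13.037 N/mm
F = k_eq·δ = 13.037·23 = 299.85 N

300 N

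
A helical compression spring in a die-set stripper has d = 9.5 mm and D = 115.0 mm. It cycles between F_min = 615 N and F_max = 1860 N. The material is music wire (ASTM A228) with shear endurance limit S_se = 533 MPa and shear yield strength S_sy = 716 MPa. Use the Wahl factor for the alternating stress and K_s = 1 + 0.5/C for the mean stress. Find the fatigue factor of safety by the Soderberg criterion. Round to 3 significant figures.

C = D/d = 115.0/9.5 = 12.1053; K_W = (4C−1)/(4C−4)+0.615/C = 1.1183; K_s = 1+0.5/C = 1.0413
F_a = (F_max−F_min)/2 = 622.5 N; F_m = (F_max+F_min)/2 = 1237.5 N
τ_a = K_W·8F_aD/(πd³) = 1.1183 × 212.62 = 237.78 MPa
τ_m = K_s·8F_mD/(πd³) = 1.0413 × 422.68 = 440.14 MPa
Soderberg: 1/n_f = τ_a/S_se + τ_m/S_sy = 237.78/533 + 440.14/716 = 0.44612 + 0.61472 = 1.0608
n_f = 1/1.0608 = 0.9426

0.943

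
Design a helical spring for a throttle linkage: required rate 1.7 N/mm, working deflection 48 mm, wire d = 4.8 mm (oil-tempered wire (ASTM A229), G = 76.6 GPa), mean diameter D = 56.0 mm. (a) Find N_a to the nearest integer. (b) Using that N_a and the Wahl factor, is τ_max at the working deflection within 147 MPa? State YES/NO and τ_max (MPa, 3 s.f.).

N_a = Gd⁴/(8D³k) = (76.6×10³)(4.8⁴)/(8·56.0³·1.7) = 17.03 → N_a = 17
Actual rate k = Gd⁴/(8D³·17) = 1.7025 N/mm
Working load F = kδ = 1.7025·48 = 81.721 N
C = 56.0/4.8 = 11.6667; K_W = (4C−1)/(4C−4)+0.615/C = 1.1230
τ_max = K_W·8FD/(πd³) = 1.1230·105.37 = 118.34 MPa
τ_max ≤ 147 MPa → acceptable

(a) 17 coils; (b) YES, τ_max = 118 MPa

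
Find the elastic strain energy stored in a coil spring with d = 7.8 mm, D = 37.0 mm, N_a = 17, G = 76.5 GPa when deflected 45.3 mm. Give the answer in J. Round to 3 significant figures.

k = Gd⁴/(8D³N_a) = (76.5×10³)(7.8⁴)/(8·37.0³·17) = 41.105 N/mm
U = ½kδ² = 0.5 × 41.105 × 45.3² = 42176 N·mm = 42.176 J

42.2 J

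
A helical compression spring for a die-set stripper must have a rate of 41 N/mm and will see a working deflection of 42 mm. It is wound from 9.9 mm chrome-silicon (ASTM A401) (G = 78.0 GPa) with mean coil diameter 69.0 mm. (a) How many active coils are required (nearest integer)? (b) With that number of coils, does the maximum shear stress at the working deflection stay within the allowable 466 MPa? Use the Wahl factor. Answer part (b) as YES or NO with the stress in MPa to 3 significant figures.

N_a = Gd⁴/(8D³k) = (78.0×10³)(9.9⁴)/(8·69.0³·41) = 6.954 → N_a = 7
Actual rate k = Gd⁴/(8D³·7) = 40.729 N/mm
Working load F = kδ = 40.729·42 = 1710.6 N
C = 69.0/9.9 = 6.9697; K_W = (4C−1)/(4C−4)+0.615/C = 1.2139
τ_max = K_W·8FD/(πd³) = 1.2139·309.77 = 376.02 MPa
τ_max ≤ 466 MPa → acceptable

(a) 7 coils; (b) YES, τ_max = 376 MPa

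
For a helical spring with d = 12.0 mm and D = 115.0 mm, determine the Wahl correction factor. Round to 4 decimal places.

C = D/d = 115.0/12.0 = 9.5833
K_W = (4C−1)/(4C−4) + 0.615/C = 37.333/34.333 + 0.0642 = 1.1516

1.1516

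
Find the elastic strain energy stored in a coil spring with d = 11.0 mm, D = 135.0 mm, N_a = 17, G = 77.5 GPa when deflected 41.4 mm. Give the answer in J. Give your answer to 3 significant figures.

k = Gd⁴/(8D³N_a) = (77.5×10³)(11.0⁴)/(8·135.0³·17) = 3.391 N/mm
U = ½kδ² = 0.5 × 3.391 × 41.4² = 2906 N·mm = 2.906 J

2.91 J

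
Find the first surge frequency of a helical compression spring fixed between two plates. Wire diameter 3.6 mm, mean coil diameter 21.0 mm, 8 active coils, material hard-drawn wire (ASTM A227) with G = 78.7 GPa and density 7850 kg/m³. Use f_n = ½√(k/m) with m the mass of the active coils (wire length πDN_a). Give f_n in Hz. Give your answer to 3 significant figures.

364 Hz

k = Gd⁴/(8D³N_a) = (78.7×10³)(3.6⁴)/(8·21.0³·8) = 22.302 N/mm = 22302 N/m
Wire length L = πDN_a = π·21.0·8 = 527.79 mm
m = ρ·(πd²/4)·L = 7850 × 10.179×10⁻⁶ m² × 0.52779 m = 0.042172 kg
f_n = ½√(k/m) = 0.5·√(22302/0.042172) = 0.5·√(5.2884e+05) = 363.61 Hz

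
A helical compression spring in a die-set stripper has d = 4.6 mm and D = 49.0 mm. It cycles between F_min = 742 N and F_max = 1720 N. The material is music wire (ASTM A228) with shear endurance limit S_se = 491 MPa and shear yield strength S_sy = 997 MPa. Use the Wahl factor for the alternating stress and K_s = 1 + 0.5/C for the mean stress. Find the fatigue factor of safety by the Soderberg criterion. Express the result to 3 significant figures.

C = D/d = 49.0/4.6 = 10.6522; K_W = (4C−1)/(4C−4)+0.615/C = 1.1354; K_s = 1+0.5/C = 1.0469
F_a = (F_max−F_min)/2 = 489 N; F_m = (F_max+F_min)/2 = 1231 N
τ_a = K_W·8F_aD/(πd³) = 1.1354 × 626.86 = 711.76 MPa
τ_m = K_s·8F_mD/(πd³) = 1.0469 × 1578 = 1652.1 MPa
Soderberg: 1/n_f = τ_a/S_se + τ_m/S_sy = 711.76/491 + 1652.1/997 = 1.44962 + 1.65709 = 3.1067
n_f = 1/3.1067 = 0.3219

0.322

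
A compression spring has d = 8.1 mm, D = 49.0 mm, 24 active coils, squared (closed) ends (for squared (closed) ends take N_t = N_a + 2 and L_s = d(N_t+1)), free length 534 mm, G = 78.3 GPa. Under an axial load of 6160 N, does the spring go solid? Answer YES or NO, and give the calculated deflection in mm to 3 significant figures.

YES, δ = 413 mm

k = Gd⁴/(8D³N_a) = (78.3×10³)(8.1⁴)/(8·49.0³·24) = 14.921 N/mm
N_t = 26; L_s = 8.1·27 = 218.7 mm; δ_solid = L₀ − L_s = 534 − 218.7 = 315.3 mm
δ = F/k = 6160/14.921 = 412.83 mm
δ ≥ δ_solid → spring goes solid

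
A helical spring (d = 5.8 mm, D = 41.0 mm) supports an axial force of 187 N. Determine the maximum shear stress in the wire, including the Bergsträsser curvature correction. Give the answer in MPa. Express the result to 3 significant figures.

120 MPa

Spring index C = D/d = 41.0/5.8 = 7.0690
K_B = (4C+2)/(4C−3) = 30.276/25.276 = 1.1978
τ₀ = 8FD/(πd³) = 8·187·41.0/(π·5.8³) = 61336/612.96 = 100.06 MPa
τ_max = K·τ₀ = 1.1978 × 100.06 = 119.86 MPa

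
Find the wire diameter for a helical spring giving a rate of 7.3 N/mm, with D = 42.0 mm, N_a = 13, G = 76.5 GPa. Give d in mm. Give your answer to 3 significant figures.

d = (8D³N_a·k / G)^(1/4) = (8·42.0³·13·7.3 / (76.5×10³))^0.25
  = (735.26)^0.25 = 5.2073 mm

5.21 mm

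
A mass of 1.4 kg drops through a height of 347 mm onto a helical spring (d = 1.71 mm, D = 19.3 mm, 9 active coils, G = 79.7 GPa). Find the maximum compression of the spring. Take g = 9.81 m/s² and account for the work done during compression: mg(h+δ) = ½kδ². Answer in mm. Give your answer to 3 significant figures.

96.2 mm

k = Gd⁴/(8D³N_a) = (79.7×10³)(1.71⁴)/(8·19.3³·9) = 1.3166 N/mm
W = mg = 1.4 × 9.81 = 13.734 N
½kδ² − Wδ − Wh = 0 → δ = (W + √(W² + 2kWh))/k
δ = (13.734 + √(188.62 + 12548.6))/1.3166 = (13.734 + 112.86)/1.3166 = 96.155 mm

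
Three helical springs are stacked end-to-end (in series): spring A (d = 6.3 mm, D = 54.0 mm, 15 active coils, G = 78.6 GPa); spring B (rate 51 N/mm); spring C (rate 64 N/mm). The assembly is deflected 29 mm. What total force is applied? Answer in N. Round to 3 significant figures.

k_A = Gd⁴/(8D³N_a) = (78.6×10³)(6.3⁴)/(8·54.0³·15) = 6.5527 N/mm
Series: 1/k_eq = 1/6.5527 + 1/51 + 1/64 = 0.18784; k_eq = 5.3237 N/mm
F = k_eq·δ = 5.3237·29 = 154.39 N

154 N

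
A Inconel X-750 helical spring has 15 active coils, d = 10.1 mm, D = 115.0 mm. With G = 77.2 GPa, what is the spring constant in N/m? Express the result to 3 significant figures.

4400 N/m

k = Gd⁴/(8D³N_a) = (77.2×10³ × 10.1⁴) / (8 × 115.0³ × 15)
  = 8.03346e+08 / 1.82505e+08 = 4.4018 N/mm = 4401.8 N/m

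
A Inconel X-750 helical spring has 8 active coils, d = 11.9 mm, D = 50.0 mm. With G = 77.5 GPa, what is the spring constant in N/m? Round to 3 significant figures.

194000 N/m

k = Gd⁴/(8D³N_a) = (77.5×10³ × 11.9⁴) / (8 × 50.0³ × 8)
  = 1.55414e+09 / 8e+06 = 194.27 N/mm = 1.9427e+05 N/m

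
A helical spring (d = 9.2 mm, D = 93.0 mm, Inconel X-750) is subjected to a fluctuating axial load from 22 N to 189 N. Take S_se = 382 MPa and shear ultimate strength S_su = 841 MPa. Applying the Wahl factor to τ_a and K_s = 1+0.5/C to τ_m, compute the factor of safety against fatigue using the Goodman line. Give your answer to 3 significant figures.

C = D/d = 93.0/9.2 = 10.1087; K_W = (4C−1)/(4C−4)+0.615/C = 1.1432; K_s = 1+0.5/C = 1.0495
F_a = (F_max−F_min)/2 = 83.5 N; F_m = (F_max+F_min)/2 = 105.5 N
τ_a = K_W·8F_aD/(πd³) = 1.1432 × 25.395 = 29.031 MPa
τ_m = K_s·8F_mD/(πd³) = 1.0495 × 32.086 = 33.673 MPa
Goodman: 1/n_f = τ_a/S_se + τ_m/S_su = 29.031/382 + 33.673/841 = 0.07600 + 0.04004 = 0.11604
n_f = 1/0.11604 = 8.618

8.62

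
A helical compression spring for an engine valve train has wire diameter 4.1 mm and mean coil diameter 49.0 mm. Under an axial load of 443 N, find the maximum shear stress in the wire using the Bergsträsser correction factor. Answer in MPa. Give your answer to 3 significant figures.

892 MPa

Spring index C = D/d = 49.0/4.1 = 11.9512
K_B = (4C+2)/(4C−3) = 49.805/44.805 = 1.1116
τ₀ = 8FD/(πd³) = 8·443·49.0/(π·4.1³) = 173656/216.52 = 802.03 MPa
τ_max = K·τ₀ = 1.1116 × 802.03 = 891.53 MPa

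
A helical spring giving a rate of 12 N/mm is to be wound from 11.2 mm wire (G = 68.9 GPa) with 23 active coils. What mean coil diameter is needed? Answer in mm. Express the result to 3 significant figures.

78.9 mm

D = (Gd⁴/(8N_a·k))^(1/3) = (68.9×10³·11.2⁴/(8·23·12))^(1/3)
  = (491012)^(1/3) = 78.8916 mm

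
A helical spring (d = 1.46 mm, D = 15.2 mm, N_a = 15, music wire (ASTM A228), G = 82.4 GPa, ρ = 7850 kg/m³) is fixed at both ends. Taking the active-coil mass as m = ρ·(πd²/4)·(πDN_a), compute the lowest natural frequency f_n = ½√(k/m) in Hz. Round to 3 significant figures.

k = Gd⁴/(8D³N_a) = (82.4×10³)(1.46⁴)/(8·15.2³·15) = 0.88844 N/mm = 888.44 N/m
Wire length L = πDN_a = π·15.2·15 = 716.28 mm
m = ρ·(πd²/4)·L = 7850 × 1.6742×10⁻⁶ m² × 0.71628 m = 0.0094135 kg
f_n = ½√(k/m) = 0.5·√(888.44/0.0094135) = 0.5·√(94379) = 153.61 Hz

154 Hz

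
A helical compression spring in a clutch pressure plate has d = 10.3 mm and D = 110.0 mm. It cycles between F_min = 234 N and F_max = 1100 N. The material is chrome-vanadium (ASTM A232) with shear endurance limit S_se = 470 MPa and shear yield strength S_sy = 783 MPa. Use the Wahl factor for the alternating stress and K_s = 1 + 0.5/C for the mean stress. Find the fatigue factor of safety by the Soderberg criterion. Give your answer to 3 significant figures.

2.01

C = D/d = 110.0/10.3 = 10.6796; K_W = (4C−1)/(4C−4)+0.615/C = 1.1351; K_s = 1+0.5/C = 1.0468
F_a = (F_max−F_min)/2 = 433 N; F_m = (F_max+F_min)/2 = 667 N
τ_a = K_W·8F_aD/(πd³) = 1.1351 × 111 = 125.99 MPa
τ_m = K_s·8F_mD/(πd³) = 1.0468 × 170.98 = 178.99 MPa
Soderberg: 1/n_f = τ_a/S_se + τ_m/S_sy = 125.99/470 + 178.99/783 = 0.26806 + 0.22859 = 0.49665
n_f = 1/0.49665 = 2.013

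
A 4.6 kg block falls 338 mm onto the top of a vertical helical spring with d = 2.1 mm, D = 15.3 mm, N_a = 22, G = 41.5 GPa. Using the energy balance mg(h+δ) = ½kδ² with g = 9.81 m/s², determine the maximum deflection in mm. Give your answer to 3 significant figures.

k = Gd⁴/(8D³N_a) = (41.5×10³)(2.1⁴)/(8·15.3³·22) = 1.2804 N/mm
W = mg = 4.6 × 9.81 = 45.126 N
½kδ² − Wδ − Wh = 0 → δ = (W + √(W² + 2kWh))/k
δ = (45.126 + √(2036.4 + 39058.2))/1.2804 = (45.126 + 202.72)/1.2804 = 193.57 mm

194 mm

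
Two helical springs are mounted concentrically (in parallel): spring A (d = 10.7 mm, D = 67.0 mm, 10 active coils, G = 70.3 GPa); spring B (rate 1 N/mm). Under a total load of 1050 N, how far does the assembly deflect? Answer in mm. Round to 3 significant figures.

26.7 mm

k_A = Gd⁴/(8D³N_a) = (70.3×10³)(10.7⁴)/(8·67.0³·10) = 38.298 N/mm
Parallel: k_eq = 38.298 + 1 = 39.298 N/mm
δ = F/k_eq = 1050/39.298 = 26.719 mm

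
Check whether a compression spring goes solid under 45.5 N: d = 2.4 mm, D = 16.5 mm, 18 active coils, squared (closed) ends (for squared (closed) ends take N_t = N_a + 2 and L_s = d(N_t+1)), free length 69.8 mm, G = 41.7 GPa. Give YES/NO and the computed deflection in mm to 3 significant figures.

k = Gd⁴/(8D³N_a) = (41.7×10³)(2.4⁴)/(8·16.5³·18) = 2.1388 N/mm
N_t = 20; L_s = 2.4·21 = 50.4 mm; δ_solid = L₀ − L_s = 69.8 − 50.4 = 19.4 mm
δ = F/k = 45.5/2.1388 = 21.274 mm
δ ≥ δ_solid → spring goes solid

YES, δ = 21.3 mm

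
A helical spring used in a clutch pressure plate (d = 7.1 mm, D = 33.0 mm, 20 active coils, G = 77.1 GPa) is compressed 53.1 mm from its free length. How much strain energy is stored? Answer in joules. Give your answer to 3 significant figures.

k = Gd⁴/(8D³N_a) = (77.1×10³)(7.1⁴)/(8·33.0³·20) = 34.074 N/mm
U = ½kδ² = 0.5 × 34.074 × 53.1² = 48038 N·mm = 48.038 J

48.0 J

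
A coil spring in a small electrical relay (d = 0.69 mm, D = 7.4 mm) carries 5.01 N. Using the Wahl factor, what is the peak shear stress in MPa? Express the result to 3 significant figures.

326 MPa

Spring index C = D/d = 7.4/0.69 = 10.7246
K_W = (4C−1)/(4C−4) + 0.615/C = 41.899/38.899 + 0.0573 = 1.1345
τ₀ = 8FD/(πd³) = 8·5.01·7.4/(π·0.69³) = 296.592/1.032 = 287.38 MPa
τ_max = K·τ₀ = 1.1345 × 287.38 = 326.03 MPa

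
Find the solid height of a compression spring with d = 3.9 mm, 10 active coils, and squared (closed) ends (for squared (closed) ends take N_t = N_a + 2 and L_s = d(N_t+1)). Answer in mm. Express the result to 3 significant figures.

squared (closed) ends: N_t = N_a + 2 = 10 + 2 = 12
L_s = d·(N_t+1) = 3.9 × 13 = 50.7 mm

50.7 mm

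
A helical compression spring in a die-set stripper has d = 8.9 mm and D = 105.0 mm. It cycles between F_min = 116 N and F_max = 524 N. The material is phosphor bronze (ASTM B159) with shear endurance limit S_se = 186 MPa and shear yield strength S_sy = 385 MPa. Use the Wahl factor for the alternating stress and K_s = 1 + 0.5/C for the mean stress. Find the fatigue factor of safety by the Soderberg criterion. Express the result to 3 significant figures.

C = D/d = 105.0/8.9 = 11.7978; K_W = (4C−1)/(4C−4)+0.615/C = 1.1216; K_s = 1+0.5/C = 1.0424
F_a = (F_max−F_min)/2 = 204 N; F_m = (F_max+F_min)/2 = 320 N
τ_a = K_W·8F_aD/(πd³) = 1.1216 × 77.373 = 86.781 MPa
τ_m = K_s·8F_mD/(πd³) = 1.0424 × 121.37 = 126.51 MPa
Soderberg: 1/n_f = τ_a/S_se + τ_m/S_sy = 86.781/186 + 126.51/385 = 0.46656 + 0.32861 = 0.79517
n_f = 1/0.79517 = 1.258

1.26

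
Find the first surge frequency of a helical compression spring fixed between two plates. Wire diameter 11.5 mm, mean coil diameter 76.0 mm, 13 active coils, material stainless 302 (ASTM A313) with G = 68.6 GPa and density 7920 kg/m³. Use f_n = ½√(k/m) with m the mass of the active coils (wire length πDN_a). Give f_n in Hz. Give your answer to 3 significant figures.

k = Gd⁴/(8D³N_a) = (68.6×10³)(11.5⁴)/(8·76.0³·13) = 26.281 N/mm = 26281 N/m
Wire length L = πDN_a = π·76.0·13 = 3103.9 mm
m = ρ·(πd²/4)·L = 7920 × 103.87×10⁻⁶ m² × 3.1039 m = 2.5534 kg
f_n = ½√(k/m) = 0.5·√(26281/2.5534) = 0.5·√(10293) = 50.726 Hz

50.7 Hz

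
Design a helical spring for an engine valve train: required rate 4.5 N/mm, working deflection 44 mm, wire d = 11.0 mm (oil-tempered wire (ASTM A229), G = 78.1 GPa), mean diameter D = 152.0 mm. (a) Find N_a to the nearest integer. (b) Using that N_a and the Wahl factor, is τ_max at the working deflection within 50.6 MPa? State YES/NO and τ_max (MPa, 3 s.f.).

(a) 9 coils; (b) NO, τ_max = 63.8 MPa

N_a = Gd⁴/(8D³k) = (78.1×10³)(11.0⁴)/(8·152.0³·4.5) = 9.045 → N_a = 9
Actual rate k = Gd⁴/(8D³·9) = 4.5223 N/mm
Working load F = kδ = 4.5223·44 = 198.98 N
C = 152.0/11.0 = 13.8182; K_W = (4C−1)/(4C−4)+0.615/C = 1.1030
τ_max = K_W·8FD/(πd³) = 1.1030·57.865 = 63.826 MPa
τ_max > 50.6 MPa → exceeds allowable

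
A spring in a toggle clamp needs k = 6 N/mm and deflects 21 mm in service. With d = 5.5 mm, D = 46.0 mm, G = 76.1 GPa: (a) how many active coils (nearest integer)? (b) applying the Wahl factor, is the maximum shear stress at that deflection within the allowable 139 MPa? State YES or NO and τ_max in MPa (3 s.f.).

(a) 15 coils; (b) YES, τ_max = 104 MPa

N_a = Gd⁴/(8D³k) = (76.1×10³)(5.5⁴)/(8·46.0³·6) = 14.9 → N_a = 15
Actual rate k = Gd⁴/(8D³·15) = 5.9618 N/mm
Working load F = kδ = 5.9618·21 = 125.2 N
C = 46.0/5.5 = 8.3636; K_W = (4C−1)/(4C−4)+0.615/C = 1.1754
τ_max = K_W·8FD/(πd³) = 1.1754·88.147 = 103.61 MPa
τ_max ≤ 139 MPa → acceptable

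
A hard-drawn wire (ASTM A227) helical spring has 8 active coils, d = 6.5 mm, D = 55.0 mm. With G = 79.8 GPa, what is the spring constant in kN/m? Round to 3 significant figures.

13.4 kN/m

k = Gd⁴/(8D³N_a) = (79.8×10³ × 6.5⁴) / (8 × 55.0³ × 8)
  = 1.42448e+08 / 1.0648e+07 = 13.378 N/mm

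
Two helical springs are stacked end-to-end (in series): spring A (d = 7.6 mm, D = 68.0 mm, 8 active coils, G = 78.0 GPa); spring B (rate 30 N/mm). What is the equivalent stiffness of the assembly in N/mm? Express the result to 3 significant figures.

k_A = Gd⁴/(8D³N_a) = (78.0×10³)(7.6⁴)/(8·68.0³·8) = 12.931 N/mm
Series: 1/k_eq = 1/12.931 + 1/30 = 0.11067; k_eq = 9.0363 N/mm

9.04 N/mm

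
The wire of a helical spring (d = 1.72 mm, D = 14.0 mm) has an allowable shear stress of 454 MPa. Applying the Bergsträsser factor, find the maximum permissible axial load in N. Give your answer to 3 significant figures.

C = D/d = 14.0/1.72 = 8.1395
K_B = (4C+2)/(4C−3) = 34.558/29.558 = 1.1692
τ_max = K·8FD/(πd³) → F_max = τ_allow·πd³/(8DK)
F_max = 454·π·1.72³/(8·14.0·1.1692) = 7257.6/130.95 = 55.424 N

55.4 N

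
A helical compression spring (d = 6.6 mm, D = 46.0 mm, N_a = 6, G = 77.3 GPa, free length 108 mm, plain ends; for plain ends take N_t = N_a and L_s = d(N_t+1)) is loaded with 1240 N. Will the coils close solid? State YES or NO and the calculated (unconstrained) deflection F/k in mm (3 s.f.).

k = Gd⁴/(8D³N_a) = (77.3×10³)(6.6⁴)/(8·46.0³·6) = 31.394 N/mm
N_t = 6; L_s = 6.6·7 = 46.2 mm; δ_solid = L₀ − L_s = 108 − 46.2 = 61.8 mm
δ = F/k = 1240/31.394 = 39.499 mm
δ < δ_solid → spring does not go solid

NO, δ = 39.5 mm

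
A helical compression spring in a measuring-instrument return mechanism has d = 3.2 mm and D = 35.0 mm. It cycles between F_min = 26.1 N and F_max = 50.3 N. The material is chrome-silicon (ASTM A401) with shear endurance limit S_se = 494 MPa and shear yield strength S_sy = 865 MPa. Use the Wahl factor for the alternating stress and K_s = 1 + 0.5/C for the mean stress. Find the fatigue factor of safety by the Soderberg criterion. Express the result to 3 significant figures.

C = D/d = 35.0/3.2 = 10.9375; K_W = (4C−1)/(4C−4)+0.615/C = 1.1317; K_s = 1+0.5/C = 1.0457
F_a = (F_max−F_min)/2 = 12.1 N; F_m = (F_max+F_min)/2 = 38.2 N
τ_a = K_W·8F_aD/(πd³) = 1.1317 × 32.911 = 37.246 MPa
τ_m = K_s·8F_mD/(πd³) = 1.0457 × 103.9 = 108.65 MPa
Soderberg: 1/n_f = τ_a/S_se + τ_m/S_sy = 37.246/494 + 108.65/865 = 0.07540 + 0.12561 = 0.201
n_f = 1/0.201 = 4.975

4.98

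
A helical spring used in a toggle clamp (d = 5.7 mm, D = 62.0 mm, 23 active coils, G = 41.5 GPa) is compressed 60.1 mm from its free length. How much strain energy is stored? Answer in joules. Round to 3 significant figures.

1.80 J

k = Gd⁴/(8D³N_a) = (41.5×10³)(5.7⁴)/(8·62.0³·23) = 0.99898 N/mm
U = ½kδ² = 0.5 × 0.99898 × 60.1² = 1804.2 N·mm = 1.8042 J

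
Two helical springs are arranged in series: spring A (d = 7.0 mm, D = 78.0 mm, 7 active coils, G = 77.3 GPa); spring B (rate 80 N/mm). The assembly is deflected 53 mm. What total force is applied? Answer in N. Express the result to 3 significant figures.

k_A = Gd⁴/(8D³N_a) = (77.3×10³)(7.0⁴)/(8·78.0³·7) = 6.9839 N/mm
Series: 1/k_eq = 1/6.9839 + 1/80 = 0.15569; k_eq = 6.4232 N/mm
F = k_eq·δ = 6.4232·53 = 340.43 N

340 N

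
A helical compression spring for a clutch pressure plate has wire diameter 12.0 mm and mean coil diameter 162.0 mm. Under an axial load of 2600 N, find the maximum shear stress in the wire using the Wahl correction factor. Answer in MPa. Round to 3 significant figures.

686 MPa

Spring index C = D/d = 162.0/12.0 = 13.5000
K_W = (4C−1)/(4C−4) + 0.615/C = 53.000/50.000 + 0.0456 = 1.1056
τ₀ = 8FD/(πd³) = 8·2600·162.0/(π·12.0³) = 3.3696e+06/5428.7 = 620.7 MPa
τ_max = K·τ₀ = 1.1056 × 620.7 = 686.22 MPa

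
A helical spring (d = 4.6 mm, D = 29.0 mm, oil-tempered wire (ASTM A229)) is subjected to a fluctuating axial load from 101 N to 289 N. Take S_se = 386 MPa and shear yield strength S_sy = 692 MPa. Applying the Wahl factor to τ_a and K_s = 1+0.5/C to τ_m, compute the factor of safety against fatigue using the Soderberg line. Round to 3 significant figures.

C = D/d = 29.0/4.6 = 6.3043; K_W = (4C−1)/(4C−4)+0.615/C = 1.2389; K_s = 1+0.5/C = 1.0793
F_a = (F_max−F_min)/2 = 94 N; F_m = (F_max+F_min)/2 = 195 N
τ_a = K_W·8F_aD/(πd³) = 1.2389 × 71.317 = 88.358 MPa
τ_m = K_s·8F_mD/(πd³) = 1.0793 × 147.94 = 159.68 MPa
Soderberg: 1/n_f = τ_a/S_se + τ_m/S_sy = 88.358/386 + 159.68/692 = 0.22891 + 0.23075 = 0.45965
n_f = 1/0.45965 = 2.176

2.18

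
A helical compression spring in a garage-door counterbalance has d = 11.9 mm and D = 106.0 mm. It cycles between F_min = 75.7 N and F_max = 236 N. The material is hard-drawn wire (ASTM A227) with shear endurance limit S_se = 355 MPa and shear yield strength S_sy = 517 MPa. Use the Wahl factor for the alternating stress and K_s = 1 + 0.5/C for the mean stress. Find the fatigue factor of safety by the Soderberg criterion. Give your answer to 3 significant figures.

C = D/d = 106.0/11.9 = 8.9076; K_W = (4C−1)/(4C−4)+0.615/C = 1.1639; K_s = 1+0.5/C = 1.0561
F_a = (F_max−F_min)/2 = 80.15 N; F_m = (F_max+F_min)/2 = 155.85 N
τ_a = K_W·8F_aD/(πd³) = 1.1639 × 12.838 = 14.942 MPa
τ_m = K_s·8F_mD/(πd³) = 1.0561 × 24.964 = 26.365 MPa
Soderberg: 1/n_f = τ_a/S_se + τ_m/S_sy = 14.942/355 + 26.365/517 = 0.04209 + 0.05100 = 0.093088
n_f = 1/0.093088 = 10.74

10.7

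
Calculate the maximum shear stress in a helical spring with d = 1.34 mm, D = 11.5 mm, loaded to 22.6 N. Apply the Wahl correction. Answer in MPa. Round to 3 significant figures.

Spring index C = D/d = 11.5/1.34 = 8.5821
K_W = (4C−1)/(4C−4) + 0.615/C = 33.328/30.328 + 0.0717 = 1.1706
τ₀ = 8FD/(πd³) = 8·22.6·11.5/(π·1.34³) = 2079.2/7.559 = 275.06 MPa
τ_max = K·τ₀ = 1.1706 × 275.06 = 321.98 MPa

322 MPa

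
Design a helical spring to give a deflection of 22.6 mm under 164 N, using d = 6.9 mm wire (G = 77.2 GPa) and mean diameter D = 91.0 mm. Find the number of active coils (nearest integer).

Required rate k = F/δ = 164/22.6 = 7.2566 N/mm
N_a = Gd⁴/(8D³k) = (77.2×10³ × 6.9⁴)/(8 × 91.0³ × 7.2566)
    = 1.7499e+08 / 4.37471e+07 = 4 → 4 coils

4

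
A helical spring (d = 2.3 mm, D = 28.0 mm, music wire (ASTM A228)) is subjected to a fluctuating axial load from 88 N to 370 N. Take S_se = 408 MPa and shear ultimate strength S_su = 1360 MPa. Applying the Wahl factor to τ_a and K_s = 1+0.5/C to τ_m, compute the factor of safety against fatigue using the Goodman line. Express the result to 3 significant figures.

C = D/d = 28.0/2.3 = 12.1739; K_W = (4C−1)/(4C−4)+0.615/C = 1.1176; K_s = 1+0.5/C = 1.0411
F_a = (F_max−F_min)/2 = 141 N; F_m = (F_max+F_min)/2 = 229 N
τ_a = K_W·8F_aD/(πd³) = 1.1176 × 826.29 = 923.5 MPa
τ_m = K_s·8F_mD/(πd³) = 1.0411 × 1342 = 1397.1 MPa
Goodman: 1/n_f = τ_a/S_se + τ_m/S_su = 923.5/408 + 1397.1/1360 = 2.26347 + 1.02729 = 3.2908
n_f = 1/3.2908 = 0.3039

0.304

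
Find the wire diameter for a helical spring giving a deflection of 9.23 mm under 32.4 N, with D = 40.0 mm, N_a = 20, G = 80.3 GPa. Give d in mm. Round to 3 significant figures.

Required rate k = F/δ = 32.4/9.23 = 3.5103 N/mm
d = (8D³N_a·k / G)^(1/4) = (8·40.0³·20·3.5103 / (80.3×10³))^0.25
  = (447.64)^0.25 = 4.5997 mm

4.60 mm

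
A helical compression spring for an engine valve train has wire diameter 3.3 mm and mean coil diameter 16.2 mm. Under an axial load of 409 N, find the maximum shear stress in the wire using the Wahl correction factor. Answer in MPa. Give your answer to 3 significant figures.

618 MPa

Spring index C = D/d = 16.2/3.3 = 4.9091
K_W = (4C−1)/(4C−4) + 0.615/C = 18.636/15.636 + 0.1253 = 1.3171
τ₀ = 8FD/(πd³) = 8·409·16.2/(π·3.3³) = 53006.4/112.9 = 469.5 MPa
τ_max = K·τ₀ = 1.3171 × 469.5 = 618.4 MPa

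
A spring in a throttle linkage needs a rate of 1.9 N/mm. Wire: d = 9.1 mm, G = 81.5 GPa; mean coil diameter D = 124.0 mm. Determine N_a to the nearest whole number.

N_a = Gd⁴/(8D³k) = (81.5×10³ × 9.1⁴)/(8 × 124.0³ × 1.9)
    = 5.58886e+08 / 2.89807e+07 = 19.28 → 19 coils

19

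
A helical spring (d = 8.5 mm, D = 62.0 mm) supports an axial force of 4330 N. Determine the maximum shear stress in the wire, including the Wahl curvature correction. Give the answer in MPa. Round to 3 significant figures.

1340 MPa

Spring index C = D/d = 62.0/8.5 = 7.2941
K_W = (4C−1)/(4C−4) + 0.615/C = 28.176/25.176 + 0.0843 = 1.2035
τ₀ = 8FD/(πd³) = 8·4330·62.0/(π·8.5³) = 2.14768e+06/1929.3 = 1113.2 MPa
τ_max = K·τ₀ = 1.2035 × 1113.2 = 1339.7 MPa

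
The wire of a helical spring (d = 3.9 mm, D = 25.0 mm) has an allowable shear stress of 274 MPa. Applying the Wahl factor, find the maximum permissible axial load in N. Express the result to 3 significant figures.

C = D/d = 25.0/3.9 = 6.4103
K_W = (4C−1)/(4C−4) + 0.615/C = 24.641/21.641 + 0.0959 = 1.2346
τ_max = K·8FD/(πd³) → F_max = τ_allow·πd³/(8DK)
F_max = 274·π·3.9³/(8·25.0·1.2346) = 51062/246.91 = 206.8 N

207 N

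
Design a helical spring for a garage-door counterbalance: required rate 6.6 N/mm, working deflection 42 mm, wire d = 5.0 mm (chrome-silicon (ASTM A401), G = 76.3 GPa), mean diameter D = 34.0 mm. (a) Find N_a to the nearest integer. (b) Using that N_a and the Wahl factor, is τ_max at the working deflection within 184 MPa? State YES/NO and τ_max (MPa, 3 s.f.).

N_a = Gd⁴/(8D³k) = (76.3×10³)(5.0⁴)/(8·34.0³·6.6) = 22.98 → N_a = 23
Actual rate k = Gd⁴/(8D³·23) = 6.594 N/mm
Working load F = kδ = 6.594·42 = 276.95 N
C = 34.0/5.0 = 6.8000; K_W = (4C−1)/(4C−4)+0.615/C = 1.2198
τ_max = K_W·8FD/(πd³) = 1.2198·191.83 = 233.98 MPa
τ_max > 184 MPa → exceeds allowable

(a) 23 coils; (b) NO, τ_max = 234 MPa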